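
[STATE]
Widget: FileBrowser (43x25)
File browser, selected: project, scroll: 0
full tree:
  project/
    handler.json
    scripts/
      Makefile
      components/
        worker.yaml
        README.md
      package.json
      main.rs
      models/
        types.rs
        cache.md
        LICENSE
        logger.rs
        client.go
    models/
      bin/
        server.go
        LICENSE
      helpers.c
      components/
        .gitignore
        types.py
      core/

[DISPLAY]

> [-] project/                             
    handler.json                           
    [+] scripts/                           
    [+] models/                            
                                           
                                           
                                           
                                           
                                           
                                           
                                           
                                           
                                           
                                           
                                           
                                           
                                           
                                           
                                           
                                           
                                           
                                           
                                           
                                           
                                           


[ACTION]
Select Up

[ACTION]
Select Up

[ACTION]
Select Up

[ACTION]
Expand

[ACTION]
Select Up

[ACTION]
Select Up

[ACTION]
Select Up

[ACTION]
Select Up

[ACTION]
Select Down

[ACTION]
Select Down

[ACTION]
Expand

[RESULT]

  [-] project/                             
    handler.json                           
  > [-] scripts/                           
      Makefile                             
      [+] components/                      
      package.json                         
      main.rs                              
      [+] models/                          
    [+] models/                            
                                           
                                           
                                           
                                           
                                           
                                           
                                           
                                           
                                           
                                           
                                           
                                           
                                           
                                           
                                           
                                           


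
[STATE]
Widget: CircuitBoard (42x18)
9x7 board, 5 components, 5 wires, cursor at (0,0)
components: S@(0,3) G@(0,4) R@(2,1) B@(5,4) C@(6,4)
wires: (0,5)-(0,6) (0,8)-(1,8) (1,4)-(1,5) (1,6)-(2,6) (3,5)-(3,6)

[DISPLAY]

   0 1 2 3 4 5 6 7 8                      
0  [.]          S   G   · ─ ·       ·     
                                    │     
1                   · ─ ·   ·       ·     
                            │             
2       R                   ·             
                                          
3                       · ─ ·             
                                          
4                                         
                                          
5                   B                     
                                          
6                   C                     
Cursor: (0,0)                             
                                          
                                          
                                          


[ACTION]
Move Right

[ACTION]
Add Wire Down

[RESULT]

   0 1 2 3 4 5 6 7 8                      
0      [.]      S   G   · ─ ·       ·     
        │                           │     
1       ·           · ─ ·   ·       ·     
                            │             
2       R                   ·             
                                          
3                       · ─ ·             
                                          
4                                         
                                          
5                   B                     
                                          
6                   C                     
Cursor: (0,1)                             
                                          
                                          
                                          


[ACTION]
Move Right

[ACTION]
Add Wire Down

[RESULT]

   0 1 2 3 4 5 6 7 8                      
0       ·  [.]  S   G   · ─ ·       ·     
        │   │                       │     
1       ·   ·       · ─ ·   ·       ·     
                            │             
2       R                   ·             
                                          
3                       · ─ ·             
                                          
4                                         
                                          
5                   B                     
                                          
6                   C                     
Cursor: (0,2)                             
                                          
                                          
                                          


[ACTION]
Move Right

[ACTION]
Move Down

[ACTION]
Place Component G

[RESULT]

   0 1 2 3 4 5 6 7 8                      
0       ·   ·   S   G   · ─ ·       ·     
        │   │                       │     
1       ·   ·  [G]  · ─ ·   ·       ·     
                            │             
2       R                   ·             
                                          
3                       · ─ ·             
                                          
4                                         
                                          
5                   B                     
                                          
6                   C                     
Cursor: (1,3)                             
                                          
                                          
                                          


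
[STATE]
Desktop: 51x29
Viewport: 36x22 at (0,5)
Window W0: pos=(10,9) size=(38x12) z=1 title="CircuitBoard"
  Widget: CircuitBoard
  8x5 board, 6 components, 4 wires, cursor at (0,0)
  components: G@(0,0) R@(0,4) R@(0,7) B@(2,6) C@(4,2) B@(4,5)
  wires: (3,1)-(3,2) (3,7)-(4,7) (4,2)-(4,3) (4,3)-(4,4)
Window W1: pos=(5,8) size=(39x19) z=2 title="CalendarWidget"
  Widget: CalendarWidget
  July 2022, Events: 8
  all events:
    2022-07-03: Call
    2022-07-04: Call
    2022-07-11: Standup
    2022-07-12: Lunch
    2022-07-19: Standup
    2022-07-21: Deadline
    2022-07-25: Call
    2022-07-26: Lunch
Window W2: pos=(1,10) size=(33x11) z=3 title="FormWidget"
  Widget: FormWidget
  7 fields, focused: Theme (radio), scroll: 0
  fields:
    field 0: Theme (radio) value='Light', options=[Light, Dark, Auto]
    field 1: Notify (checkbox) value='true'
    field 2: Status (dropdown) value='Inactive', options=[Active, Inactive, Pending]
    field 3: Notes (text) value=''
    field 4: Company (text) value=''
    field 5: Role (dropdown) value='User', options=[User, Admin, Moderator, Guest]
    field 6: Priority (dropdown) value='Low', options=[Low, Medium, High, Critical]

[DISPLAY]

                                    
                                    
                                    
     ┏━━━━━━━━━━━━━━━━━━━━━━━━━━━━━━
     ┃ CalendarWidget               
 ┏━━━━━━━━━━━━━━━━━━━━━━━━━━━━━━━┓──
 ┃ FormWidget                    ┃  
 ┠───────────────────────────────┨  
 ┃> Theme:      (●) Light  ( ) Da┃  
 ┃  Notify:     [x]              ┃  
 ┃  Status:     [Inactive      ▼]┃  
 ┃  Notes:      [               ]┃  
 ┃  Company:    [               ]┃  
 ┃  Role:       [User          ▼]┃  
 ┃  Priority:   [Low           ▼]┃  
 ┗━━━━━━━━━━━━━━━━━━━━━━━━━━━━━━━┛  
     ┃                              
     ┃                              
     ┃                              
     ┃                              
     ┃                              
     ┗━━━━━━━━━━━━━━━━━━━━━━━━━━━━━━


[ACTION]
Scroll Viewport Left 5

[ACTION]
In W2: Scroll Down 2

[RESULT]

                                    
                                    
                                    
     ┏━━━━━━━━━━━━━━━━━━━━━━━━━━━━━━
     ┃ CalendarWidget               
 ┏━━━━━━━━━━━━━━━━━━━━━━━━━━━━━━━┓──
 ┃ FormWidget                    ┃  
 ┠───────────────────────────────┨  
 ┃  Status:     [Inactive      ▼]┃  
 ┃  Notes:      [               ]┃  
 ┃  Company:    [               ]┃  
 ┃  Role:       [User          ▼]┃  
 ┃  Priority:   [Low           ▼]┃  
 ┃                               ┃  
 ┃                               ┃  
 ┗━━━━━━━━━━━━━━━━━━━━━━━━━━━━━━━┛  
     ┃                              
     ┃                              
     ┃                              
     ┃                              
     ┃                              
     ┗━━━━━━━━━━━━━━━━━━━━━━━━━━━━━━


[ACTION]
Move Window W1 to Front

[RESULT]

                                    
                                    
                                    
     ┏━━━━━━━━━━━━━━━━━━━━━━━━━━━━━━
     ┃ CalendarWidget               
 ┏━━━┠──────────────────────────────
 ┃ Fo┃              July 2022       
 ┠───┃Mo Tu We Th Fr Sa Su          
 ┃  S┃             1  2  3*         
 ┃  N┃ 4*  5  6  7  8  9 10         
 ┃  C┃11* 12* 13 14 15 16 17        
 ┃  R┃18 19* 20 21* 22 23 24        
 ┃  P┃25* 26* 27 28 29 30 31        
 ┃   ┃                              
 ┃   ┃                              
 ┗━━━┃                              
     ┃                              
     ┃                              
     ┃                              
     ┃                              
     ┃                              
     ┗━━━━━━━━━━━━━━━━━━━━━━━━━━━━━━


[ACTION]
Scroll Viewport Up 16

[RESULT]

                                    
                                    
                                    
                                    
                                    
                                    
                                    
                                    
     ┏━━━━━━━━━━━━━━━━━━━━━━━━━━━━━━
     ┃ CalendarWidget               
 ┏━━━┠──────────────────────────────
 ┃ Fo┃              July 2022       
 ┠───┃Mo Tu We Th Fr Sa Su          
 ┃  S┃             1  2  3*         
 ┃  N┃ 4*  5  6  7  8  9 10         
 ┃  C┃11* 12* 13 14 15 16 17        
 ┃  R┃18 19* 20 21* 22 23 24        
 ┃  P┃25* 26* 27 28 29 30 31        
 ┃   ┃                              
 ┃   ┃                              
 ┗━━━┃                              
     ┃                              


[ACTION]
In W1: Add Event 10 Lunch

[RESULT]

                                    
                                    
                                    
                                    
                                    
                                    
                                    
                                    
     ┏━━━━━━━━━━━━━━━━━━━━━━━━━━━━━━
     ┃ CalendarWidget               
 ┏━━━┠──────────────────────────────
 ┃ Fo┃              July 2022       
 ┠───┃Mo Tu We Th Fr Sa Su          
 ┃  S┃             1  2  3*         
 ┃  N┃ 4*  5  6  7  8  9 10*        
 ┃  C┃11* 12* 13 14 15 16 17        
 ┃  R┃18 19* 20 21* 22 23 24        
 ┃  P┃25* 26* 27 28 29 30 31        
 ┃   ┃                              
 ┃   ┃                              
 ┗━━━┃                              
     ┃                              


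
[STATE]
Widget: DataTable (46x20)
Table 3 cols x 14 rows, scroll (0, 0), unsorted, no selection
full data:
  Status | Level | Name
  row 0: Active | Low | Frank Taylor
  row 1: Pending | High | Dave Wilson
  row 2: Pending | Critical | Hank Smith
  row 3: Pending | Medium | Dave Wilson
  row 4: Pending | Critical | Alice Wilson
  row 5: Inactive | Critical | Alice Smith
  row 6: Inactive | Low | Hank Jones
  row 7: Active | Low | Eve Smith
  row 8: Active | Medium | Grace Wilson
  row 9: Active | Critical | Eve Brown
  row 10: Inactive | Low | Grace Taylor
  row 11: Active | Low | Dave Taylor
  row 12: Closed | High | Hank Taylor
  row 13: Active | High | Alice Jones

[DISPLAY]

Status  │Level   │Name                        
────────┼────────┼────────────                
Active  │Low     │Frank Taylor                
Pending │High    │Dave Wilson                 
Pending │Critical│Hank Smith                  
Pending │Medium  │Dave Wilson                 
Pending │Critical│Alice Wilson                
Inactive│Critical│Alice Smith                 
Inactive│Low     │Hank Jones                  
Active  │Low     │Eve Smith                   
Active  │Medium  │Grace Wilson                
Active  │Critical│Eve Brown                   
Inactive│Low     │Grace Taylor                
Active  │Low     │Dave Taylor                 
Closed  │High    │Hank Taylor                 
Active  │High    │Alice Jones                 
                                              
                                              
                                              
                                              


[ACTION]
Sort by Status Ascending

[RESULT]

Status ▲│Level   │Name                        
────────┼────────┼────────────                
Active  │Low     │Frank Taylor                
Active  │Low     │Eve Smith                   
Active  │Medium  │Grace Wilson                
Active  │Critical│Eve Brown                   
Active  │Low     │Dave Taylor                 
Active  │High    │Alice Jones                 
Closed  │High    │Hank Taylor                 
Inactive│Critical│Alice Smith                 
Inactive│Low     │Hank Jones                  
Inactive│Low     │Grace Taylor                
Pending │High    │Dave Wilson                 
Pending │Critical│Hank Smith                  
Pending │Medium  │Dave Wilson                 
Pending │Critical│Alice Wilson                
                                              
                                              
                                              
                                              


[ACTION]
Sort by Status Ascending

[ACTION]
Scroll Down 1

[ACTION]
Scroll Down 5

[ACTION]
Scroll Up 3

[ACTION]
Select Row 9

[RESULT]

Status ▲│Level   │Name                        
────────┼────────┼────────────                
Active  │Low     │Frank Taylor                
Active  │Low     │Eve Smith                   
Active  │Medium  │Grace Wilson                
Active  │Critical│Eve Brown                   
Active  │Low     │Dave Taylor                 
Active  │High    │Alice Jones                 
Closed  │High    │Hank Taylor                 
Inactive│Critical│Alice Smith                 
Inactive│Low     │Hank Jones                  
>nactive│Low     │Grace Taylor                
Pending │High    │Dave Wilson                 
Pending │Critical│Hank Smith                  
Pending │Medium  │Dave Wilson                 
Pending │Critical│Alice Wilson                
                                              
                                              
                                              
                                              


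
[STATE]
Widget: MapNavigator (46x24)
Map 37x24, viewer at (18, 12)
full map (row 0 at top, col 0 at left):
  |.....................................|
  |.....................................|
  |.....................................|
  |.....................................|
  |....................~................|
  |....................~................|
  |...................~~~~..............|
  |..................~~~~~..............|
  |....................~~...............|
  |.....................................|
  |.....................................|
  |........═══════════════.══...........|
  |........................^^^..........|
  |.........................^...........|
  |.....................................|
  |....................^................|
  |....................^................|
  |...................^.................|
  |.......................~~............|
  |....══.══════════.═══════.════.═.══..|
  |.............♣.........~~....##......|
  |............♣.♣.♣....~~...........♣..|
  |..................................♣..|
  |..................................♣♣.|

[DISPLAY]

     .....................................    
     .....................................    
     .....................................    
     .....................................    
     ....................~................    
     ....................~................    
     ...................~~~~..............    
     ..................~~~~~..............    
     ....................~~...............    
     .....................................    
     .....................................    
     ........═══════════════.══...........    
     ..................@.....^^^..........    
     .........................^...........    
     .....................................    
     ....................^................    
     ....................^................    
     ...................^.................    
     .......................~~............    
     ....══.══════════.═══════.════.═.══..    
     .............♣.........~~....##......    
     ............♣.♣.♣....~~...........♣..    
     ..................................♣..    
     ..................................♣♣.    


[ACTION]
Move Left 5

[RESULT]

          ....................................
          ....................................
          ....................................
          ....................................
          ....................~...............
          ....................~...............
          ...................~~~~.............
          ..................~~~~~.............
          ....................~~..............
          ....................................
          ....................................
          ........═══════════════.══..........
          .............@..........^^^.........
          .........................^..........
          ....................................
          ....................^...............
          ....................^...............
          ...................^................
          .......................~~...........
          ....══.══════════.═══════.════.═.══.
          .............♣.........~~....##.....
          ............♣.♣.♣....~~...........♣.
          ..................................♣.
          ..................................♣♣


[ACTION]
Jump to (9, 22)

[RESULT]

              ................................
              ........═══════════════.══......
              ........................^^^.....
              .........................^......
              ................................
              ....................^...........
              ....................^...........
              ...................^............
              .......................~~.......
              ....══.══════════.═══════.════.═
              .............♣.........~~....##.
              ............♣.♣.♣....~~.........
              .........@......................
              ................................
                                              
                                              
                                              
                                              
                                              
                                              
                                              
                                              
                                              
                                              


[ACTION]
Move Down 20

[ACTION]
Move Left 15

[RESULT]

                       ........═══════════════
                       .......................
                       .......................
                       .......................
                       ....................^..
                       ....................^..
                       ...................^...
                       .......................
                       ....══.══════════.═════
                       .............♣.........
                       ............♣.♣.♣....~~
                       .......................
                       @......................
                                              
                                              
                                              
                                              
                                              
                                              
                                              
                                              
                                              
                                              
                                              


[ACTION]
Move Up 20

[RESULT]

                                              
                                              
                                              
                                              
                                              
                                              
                                              
                                              
                                              
                       .......................
                       .......................
                       .......................
                       @......................
                       ....................~..
                       ....................~..
                       ...................~~~~
                       ..................~~~~~
                       ....................~~.
                       .......................
                       .......................
                       ........═══════════════
                       .......................
                       .......................
                       .......................


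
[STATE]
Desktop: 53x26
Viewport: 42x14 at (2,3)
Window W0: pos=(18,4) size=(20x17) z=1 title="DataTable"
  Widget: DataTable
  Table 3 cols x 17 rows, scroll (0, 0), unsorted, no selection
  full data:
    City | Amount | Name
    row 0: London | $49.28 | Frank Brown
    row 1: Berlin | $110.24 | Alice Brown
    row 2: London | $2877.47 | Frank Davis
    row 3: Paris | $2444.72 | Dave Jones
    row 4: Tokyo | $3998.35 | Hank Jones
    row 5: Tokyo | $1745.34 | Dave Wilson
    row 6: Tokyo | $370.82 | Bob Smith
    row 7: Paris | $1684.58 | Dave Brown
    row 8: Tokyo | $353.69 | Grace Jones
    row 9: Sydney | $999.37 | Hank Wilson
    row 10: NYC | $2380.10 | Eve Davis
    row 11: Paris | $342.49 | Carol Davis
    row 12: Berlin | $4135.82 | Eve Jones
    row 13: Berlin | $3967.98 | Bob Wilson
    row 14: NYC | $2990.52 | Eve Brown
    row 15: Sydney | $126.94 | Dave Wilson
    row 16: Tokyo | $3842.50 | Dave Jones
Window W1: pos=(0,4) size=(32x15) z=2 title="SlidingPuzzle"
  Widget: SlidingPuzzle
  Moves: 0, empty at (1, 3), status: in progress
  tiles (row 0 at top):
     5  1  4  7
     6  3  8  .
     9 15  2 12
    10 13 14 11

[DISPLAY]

                                          
━━━━━━━━━━━━━━━━━━━━━━━━━━━━━┓━━━━━┓      
SlidingPuzzle                ┃     ┃      
─────────────────────────────┨─────┨      
────┬────┬────┬────┐         ┃  │Na┃      
  5 │  1 │  4 │  7 │         ┃──┼──┃      
────┼────┼────┼────┤         ┃  │Fr┃      
  6 │  3 │  8 │    │         ┃4 │Al┃      
────┼────┼────┼────┤         ┃47│Fr┃      
  9 │ 15 │  2 │ 12 │         ┃72│Da┃      
────┼────┼────┼────┤         ┃35│Ha┃      
 10 │ 13 │ 14 │ 11 │         ┃34│Da┃      
────┴────┴────┴────┘         ┃2 │Bo┃      
oves: 0                      ┃58│Da┃      


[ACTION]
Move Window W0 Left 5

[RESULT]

                                          
━━━━━━━━━━━━━━━━━━━━━━━━━━━━━┓┓           
SlidingPuzzle                ┃┃           
─────────────────────────────┨┨           
────┬────┬────┬────┐         ┃┃           
  5 │  1 │  4 │  7 │         ┃┃           
────┼────┼────┼────┤         ┃┃           
  6 │  3 │  8 │    │         ┃┃           
────┼────┼────┼────┤         ┃┃           
  9 │ 15 │  2 │ 12 │         ┃┃           
────┼────┼────┼────┤         ┃┃           
 10 │ 13 │ 14 │ 11 │         ┃┃           
────┴────┴────┴────┘         ┃┃           
oves: 0                      ┃┃           


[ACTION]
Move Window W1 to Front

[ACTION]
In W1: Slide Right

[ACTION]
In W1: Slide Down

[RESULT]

                                          
━━━━━━━━━━━━━━━━━━━━━━━━━━━━━┓┓           
SlidingPuzzle                ┃┃           
─────────────────────────────┨┨           
────┬────┬────┬────┐         ┃┃           
  5 │  1 │    │  7 │         ┃┃           
────┼────┼────┼────┤         ┃┃           
  6 │  3 │  4 │  8 │         ┃┃           
────┼────┼────┼────┤         ┃┃           
  9 │ 15 │  2 │ 12 │         ┃┃           
────┼────┼────┼────┤         ┃┃           
 10 │ 13 │ 14 │ 11 │         ┃┃           
────┴────┴────┴────┘         ┃┃           
oves: 2                      ┃┃           


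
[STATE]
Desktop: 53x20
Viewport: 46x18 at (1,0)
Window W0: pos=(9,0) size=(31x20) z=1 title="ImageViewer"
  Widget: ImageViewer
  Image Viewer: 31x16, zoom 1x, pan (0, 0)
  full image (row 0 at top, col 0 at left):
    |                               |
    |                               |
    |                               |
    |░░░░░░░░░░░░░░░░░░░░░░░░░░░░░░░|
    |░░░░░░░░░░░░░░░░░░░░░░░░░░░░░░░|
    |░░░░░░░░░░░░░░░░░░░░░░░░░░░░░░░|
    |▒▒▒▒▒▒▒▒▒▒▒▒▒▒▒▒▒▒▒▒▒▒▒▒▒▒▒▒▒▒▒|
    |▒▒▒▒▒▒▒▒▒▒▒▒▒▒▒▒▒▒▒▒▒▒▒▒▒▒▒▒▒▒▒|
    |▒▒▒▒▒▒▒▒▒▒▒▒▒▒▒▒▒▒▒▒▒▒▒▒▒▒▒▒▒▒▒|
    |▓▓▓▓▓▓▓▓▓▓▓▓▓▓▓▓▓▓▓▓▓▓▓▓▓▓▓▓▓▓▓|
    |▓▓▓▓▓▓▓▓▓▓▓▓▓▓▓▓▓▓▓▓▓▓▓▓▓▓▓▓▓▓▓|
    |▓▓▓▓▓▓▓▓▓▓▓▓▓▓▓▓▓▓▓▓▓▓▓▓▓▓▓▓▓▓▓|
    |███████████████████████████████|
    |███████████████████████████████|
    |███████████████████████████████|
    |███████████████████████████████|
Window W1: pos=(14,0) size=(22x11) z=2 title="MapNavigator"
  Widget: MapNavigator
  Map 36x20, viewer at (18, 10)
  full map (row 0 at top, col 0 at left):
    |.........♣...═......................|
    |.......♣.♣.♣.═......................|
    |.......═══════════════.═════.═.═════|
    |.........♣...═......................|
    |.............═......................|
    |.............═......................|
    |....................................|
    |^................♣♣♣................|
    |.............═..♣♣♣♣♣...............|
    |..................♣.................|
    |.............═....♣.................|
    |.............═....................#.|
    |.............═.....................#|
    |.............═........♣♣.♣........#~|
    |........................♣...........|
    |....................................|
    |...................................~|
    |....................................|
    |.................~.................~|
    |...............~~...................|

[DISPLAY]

        ┏━━━━┏━━━━━━━━━━━━━━━━━━━━┓━━━┓       
        ┃ Ima┃ MapNavigator       ┃   ┃       
        ┠────┠────────────────────┨───┨       
        ┃    ┃.........♣♣♣........┃   ┃       
        ┃    ┃.....═..♣♣♣♣♣.......┃   ┃       
        ┃    ┃..........♣.........┃   ┃       
        ┃░░░░┃.....═....@.........┃░░░┃       
        ┃░░░░┃.....═..............┃░░░┃       
        ┃░░░░┃.....═..............┃░░░┃       
        ┃▒▒▒▒┃.....═........♣♣.♣..┃▒▒▒┃       
        ┃▒▒▒▒┗━━━━━━━━━━━━━━━━━━━━┛▒▒▒┃       
        ┃▒▒▒▒▒▒▒▒▒▒▒▒▒▒▒▒▒▒▒▒▒▒▒▒▒▒▒▒▒┃       
        ┃▓▓▓▓▓▓▓▓▓▓▓▓▓▓▓▓▓▓▓▓▓▓▓▓▓▓▓▓▓┃       
        ┃▓▓▓▓▓▓▓▓▓▓▓▓▓▓▓▓▓▓▓▓▓▓▓▓▓▓▓▓▓┃       
        ┃▓▓▓▓▓▓▓▓▓▓▓▓▓▓▓▓▓▓▓▓▓▓▓▓▓▓▓▓▓┃       
        ┃█████████████████████████████┃       
        ┃█████████████████████████████┃       
        ┃█████████████████████████████┃       


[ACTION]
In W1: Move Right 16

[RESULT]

        ┏━━━━┏━━━━━━━━━━━━━━━━━━━━┓━━━┓       
        ┃ Ima┃ MapNavigator       ┃   ┃       
        ┠────┠────────────────────┨───┨       
        ┃    ┃............        ┃   ┃       
        ┃    ┃............        ┃   ┃       
        ┃    ┃............        ┃   ┃       
        ┃░░░░┃..........@.        ┃░░░┃       
        ┃░░░░┃..........#.        ┃░░░┃       
        ┃░░░░┃...........#        ┃░░░┃       
        ┃▒▒▒▒┃.♣........#~        ┃▒▒▒┃       
        ┃▒▒▒▒┗━━━━━━━━━━━━━━━━━━━━┛▒▒▒┃       
        ┃▒▒▒▒▒▒▒▒▒▒▒▒▒▒▒▒▒▒▒▒▒▒▒▒▒▒▒▒▒┃       
        ┃▓▓▓▓▓▓▓▓▓▓▓▓▓▓▓▓▓▓▓▓▓▓▓▓▓▓▓▓▓┃       
        ┃▓▓▓▓▓▓▓▓▓▓▓▓▓▓▓▓▓▓▓▓▓▓▓▓▓▓▓▓▓┃       
        ┃▓▓▓▓▓▓▓▓▓▓▓▓▓▓▓▓▓▓▓▓▓▓▓▓▓▓▓▓▓┃       
        ┃█████████████████████████████┃       
        ┃█████████████████████████████┃       
        ┃█████████████████████████████┃       


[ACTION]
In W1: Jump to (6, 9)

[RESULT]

        ┏━━━━┏━━━━━━━━━━━━━━━━━━━━┓━━━┓       
        ┃ Ima┃ MapNavigator       ┃   ┃       
        ┠────┠────────────────────┨───┨       
        ┃    ┃    ................┃   ┃       
        ┃    ┃    ^...............┃   ┃       
        ┃    ┃    .............═..┃   ┃       
        ┃░░░░┃    ......@.........┃░░░┃       
        ┃░░░░┃    .............═..┃░░░┃       
        ┃░░░░┃    .............═..┃░░░┃       
        ┃▒▒▒▒┃    .............═..┃▒▒▒┃       
        ┃▒▒▒▒┗━━━━━━━━━━━━━━━━━━━━┛▒▒▒┃       
        ┃▒▒▒▒▒▒▒▒▒▒▒▒▒▒▒▒▒▒▒▒▒▒▒▒▒▒▒▒▒┃       
        ┃▓▓▓▓▓▓▓▓▓▓▓▓▓▓▓▓▓▓▓▓▓▓▓▓▓▓▓▓▓┃       
        ┃▓▓▓▓▓▓▓▓▓▓▓▓▓▓▓▓▓▓▓▓▓▓▓▓▓▓▓▓▓┃       
        ┃▓▓▓▓▓▓▓▓▓▓▓▓▓▓▓▓▓▓▓▓▓▓▓▓▓▓▓▓▓┃       
        ┃█████████████████████████████┃       
        ┃█████████████████████████████┃       
        ┃█████████████████████████████┃       


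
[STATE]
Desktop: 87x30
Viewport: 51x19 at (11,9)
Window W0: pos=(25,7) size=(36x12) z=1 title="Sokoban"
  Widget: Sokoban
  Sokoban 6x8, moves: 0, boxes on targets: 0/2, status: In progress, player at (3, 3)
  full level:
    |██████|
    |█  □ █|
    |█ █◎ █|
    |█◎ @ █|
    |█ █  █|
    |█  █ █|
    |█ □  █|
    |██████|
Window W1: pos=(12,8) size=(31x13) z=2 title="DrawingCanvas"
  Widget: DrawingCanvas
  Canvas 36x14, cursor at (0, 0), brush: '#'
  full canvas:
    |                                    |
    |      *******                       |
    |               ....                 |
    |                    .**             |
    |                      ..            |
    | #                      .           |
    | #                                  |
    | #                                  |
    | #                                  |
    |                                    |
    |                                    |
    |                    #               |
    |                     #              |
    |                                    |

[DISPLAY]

 ┃ DrawingCanvas               ┃─────────────────┨ 
 ┠─────────────────────────────┨                 ┃ 
 ┃+                            ┃                 ┃ 
 ┃      *******                ┃                 ┃ 
 ┃               ....          ┃                 ┃ 
 ┃                    .**      ┃                 ┃ 
 ┃                      ..     ┃                 ┃ 
 ┃ #                      .    ┃                 ┃ 
 ┃ #                           ┃                 ┃ 
 ┃ #                           ┃━━━━━━━━━━━━━━━━━┛ 
 ┃ #                           ┃                   
 ┗━━━━━━━━━━━━━━━━━━━━━━━━━━━━━┛                   
                                                   
                                                   
                                                   
                                                   
                                                   
                                                   
                                                   


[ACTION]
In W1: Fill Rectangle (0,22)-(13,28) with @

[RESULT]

 ┃ DrawingCanvas               ┃─────────────────┨ 
 ┠─────────────────────────────┨                 ┃ 
 ┃+                     @@@@@@@┃                 ┃ 
 ┃      *******         @@@@@@@┃                 ┃ 
 ┃               ....   @@@@@@@┃                 ┃ 
 ┃                    .*@@@@@@@┃                 ┃ 
 ┃                      @@@@@@@┃                 ┃ 
 ┃ #                    @@@@@@@┃                 ┃ 
 ┃ #                    @@@@@@@┃                 ┃ 
 ┃ #                    @@@@@@@┃━━━━━━━━━━━━━━━━━┛ 
 ┃ #                    @@@@@@@┃                   
 ┗━━━━━━━━━━━━━━━━━━━━━━━━━━━━━┛                   
                                                   
                                                   
                                                   
                                                   
                                                   
                                                   
                                                   


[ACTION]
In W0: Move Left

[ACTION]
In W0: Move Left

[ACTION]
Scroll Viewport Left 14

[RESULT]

            ┃ DrawingCanvas               ┃────────
            ┠─────────────────────────────┨        
            ┃+                     @@@@@@@┃        
            ┃      *******         @@@@@@@┃        
            ┃               ....   @@@@@@@┃        
            ┃                    .*@@@@@@@┃        
            ┃                      @@@@@@@┃        
            ┃ #                    @@@@@@@┃        
            ┃ #                    @@@@@@@┃        
            ┃ #                    @@@@@@@┃━━━━━━━━
            ┃ #                    @@@@@@@┃        
            ┗━━━━━━━━━━━━━━━━━━━━━━━━━━━━━┛        
                                                   
                                                   
                                                   
                                                   
                                                   
                                                   
                                                   


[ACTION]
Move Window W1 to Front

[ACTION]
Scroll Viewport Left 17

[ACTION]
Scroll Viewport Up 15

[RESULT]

                                                   
                                                   
                                                   
                                                   
                                                   
                                                   
                                                   
                         ┏━━━━━━━━━━━━━━━━━━━━━━━━━
            ┏━━━━━━━━━━━━━━━━━━━━━━━━━━━━━┓        
            ┃ DrawingCanvas               ┃────────
            ┠─────────────────────────────┨        
            ┃+                     @@@@@@@┃        
            ┃      *******         @@@@@@@┃        
            ┃               ....   @@@@@@@┃        
            ┃                    .*@@@@@@@┃        
            ┃                      @@@@@@@┃        
            ┃ #                    @@@@@@@┃        
            ┃ #                    @@@@@@@┃        
            ┃ #                    @@@@@@@┃━━━━━━━━
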